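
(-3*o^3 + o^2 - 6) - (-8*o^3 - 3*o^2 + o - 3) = 5*o^3 + 4*o^2 - o - 3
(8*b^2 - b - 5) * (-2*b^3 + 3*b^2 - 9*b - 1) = -16*b^5 + 26*b^4 - 65*b^3 - 14*b^2 + 46*b + 5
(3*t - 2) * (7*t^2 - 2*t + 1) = 21*t^3 - 20*t^2 + 7*t - 2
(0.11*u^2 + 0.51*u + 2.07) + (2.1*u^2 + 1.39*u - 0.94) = 2.21*u^2 + 1.9*u + 1.13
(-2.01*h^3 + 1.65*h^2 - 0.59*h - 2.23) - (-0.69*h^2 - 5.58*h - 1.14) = -2.01*h^3 + 2.34*h^2 + 4.99*h - 1.09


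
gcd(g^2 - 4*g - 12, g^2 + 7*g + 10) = g + 2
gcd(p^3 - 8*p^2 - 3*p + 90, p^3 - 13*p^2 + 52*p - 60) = p^2 - 11*p + 30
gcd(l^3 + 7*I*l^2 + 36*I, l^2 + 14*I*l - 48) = l + 6*I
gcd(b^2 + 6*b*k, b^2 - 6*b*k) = b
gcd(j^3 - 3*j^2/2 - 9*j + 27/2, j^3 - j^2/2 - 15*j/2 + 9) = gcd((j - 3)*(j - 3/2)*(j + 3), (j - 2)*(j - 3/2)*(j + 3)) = j^2 + 3*j/2 - 9/2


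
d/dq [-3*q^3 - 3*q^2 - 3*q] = -9*q^2 - 6*q - 3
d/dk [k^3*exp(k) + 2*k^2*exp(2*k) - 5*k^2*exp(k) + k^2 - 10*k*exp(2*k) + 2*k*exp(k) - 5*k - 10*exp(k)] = k^3*exp(k) + 4*k^2*exp(2*k) - 2*k^2*exp(k) - 16*k*exp(2*k) - 8*k*exp(k) + 2*k - 10*exp(2*k) - 8*exp(k) - 5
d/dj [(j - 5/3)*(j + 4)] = 2*j + 7/3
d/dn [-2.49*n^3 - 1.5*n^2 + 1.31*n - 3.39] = -7.47*n^2 - 3.0*n + 1.31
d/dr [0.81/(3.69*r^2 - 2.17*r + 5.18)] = (1.7577 - 5.9778*r)/(3.69*r^2 - 2.17*r + 5.18)^2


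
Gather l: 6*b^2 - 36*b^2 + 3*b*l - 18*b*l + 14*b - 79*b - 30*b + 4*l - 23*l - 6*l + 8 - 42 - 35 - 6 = -30*b^2 - 95*b + l*(-15*b - 25) - 75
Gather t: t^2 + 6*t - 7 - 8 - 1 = t^2 + 6*t - 16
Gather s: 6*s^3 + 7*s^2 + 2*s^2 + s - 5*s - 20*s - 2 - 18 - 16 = 6*s^3 + 9*s^2 - 24*s - 36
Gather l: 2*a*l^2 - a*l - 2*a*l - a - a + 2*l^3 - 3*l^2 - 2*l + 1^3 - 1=-2*a + 2*l^3 + l^2*(2*a - 3) + l*(-3*a - 2)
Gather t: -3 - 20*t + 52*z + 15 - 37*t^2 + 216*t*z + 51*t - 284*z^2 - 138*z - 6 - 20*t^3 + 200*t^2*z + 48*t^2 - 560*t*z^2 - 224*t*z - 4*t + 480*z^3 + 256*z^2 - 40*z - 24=-20*t^3 + t^2*(200*z + 11) + t*(-560*z^2 - 8*z + 27) + 480*z^3 - 28*z^2 - 126*z - 18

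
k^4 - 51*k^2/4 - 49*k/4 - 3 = (k - 4)*(k + 1/2)^2*(k + 3)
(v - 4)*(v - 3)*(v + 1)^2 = v^4 - 5*v^3 - v^2 + 17*v + 12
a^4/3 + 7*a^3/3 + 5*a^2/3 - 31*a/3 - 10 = (a/3 + 1)*(a - 2)*(a + 1)*(a + 5)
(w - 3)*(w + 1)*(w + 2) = w^3 - 7*w - 6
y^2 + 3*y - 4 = (y - 1)*(y + 4)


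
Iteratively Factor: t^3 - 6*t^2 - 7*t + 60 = (t + 3)*(t^2 - 9*t + 20) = (t - 4)*(t + 3)*(t - 5)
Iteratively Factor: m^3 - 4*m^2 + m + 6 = (m - 3)*(m^2 - m - 2) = (m - 3)*(m - 2)*(m + 1)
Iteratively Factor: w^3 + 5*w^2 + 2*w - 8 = (w - 1)*(w^2 + 6*w + 8) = (w - 1)*(w + 4)*(w + 2)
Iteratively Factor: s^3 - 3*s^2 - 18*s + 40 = (s + 4)*(s^2 - 7*s + 10) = (s - 2)*(s + 4)*(s - 5)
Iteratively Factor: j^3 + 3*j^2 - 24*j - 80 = (j - 5)*(j^2 + 8*j + 16) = (j - 5)*(j + 4)*(j + 4)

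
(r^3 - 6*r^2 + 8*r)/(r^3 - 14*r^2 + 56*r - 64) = r/(r - 8)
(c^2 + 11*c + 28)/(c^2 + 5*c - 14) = (c + 4)/(c - 2)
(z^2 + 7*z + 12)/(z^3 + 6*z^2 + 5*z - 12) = 1/(z - 1)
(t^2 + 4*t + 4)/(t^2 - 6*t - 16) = (t + 2)/(t - 8)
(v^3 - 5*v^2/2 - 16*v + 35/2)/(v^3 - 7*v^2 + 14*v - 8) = (2*v^2 - 3*v - 35)/(2*(v^2 - 6*v + 8))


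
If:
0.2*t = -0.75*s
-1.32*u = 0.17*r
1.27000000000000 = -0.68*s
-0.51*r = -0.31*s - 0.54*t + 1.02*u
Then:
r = 8.46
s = -1.87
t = 7.00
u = -1.09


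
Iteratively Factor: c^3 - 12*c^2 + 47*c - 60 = (c - 4)*(c^2 - 8*c + 15) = (c - 4)*(c - 3)*(c - 5)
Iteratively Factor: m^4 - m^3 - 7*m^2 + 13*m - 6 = (m - 1)*(m^3 - 7*m + 6) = (m - 1)*(m + 3)*(m^2 - 3*m + 2) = (m - 2)*(m - 1)*(m + 3)*(m - 1)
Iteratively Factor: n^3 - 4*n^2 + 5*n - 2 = (n - 1)*(n^2 - 3*n + 2) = (n - 1)^2*(n - 2)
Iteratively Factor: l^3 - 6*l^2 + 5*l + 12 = (l - 3)*(l^2 - 3*l - 4) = (l - 3)*(l + 1)*(l - 4)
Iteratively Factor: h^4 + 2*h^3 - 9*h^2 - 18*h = (h)*(h^3 + 2*h^2 - 9*h - 18) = h*(h + 3)*(h^2 - h - 6) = h*(h - 3)*(h + 3)*(h + 2)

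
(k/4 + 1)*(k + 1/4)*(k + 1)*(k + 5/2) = k^4/4 + 31*k^3/16 + 147*k^2/32 + 113*k/32 + 5/8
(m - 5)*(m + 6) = m^2 + m - 30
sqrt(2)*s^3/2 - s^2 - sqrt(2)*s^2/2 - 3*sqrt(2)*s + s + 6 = (s - 3)*(s - sqrt(2))*(sqrt(2)*s/2 + sqrt(2))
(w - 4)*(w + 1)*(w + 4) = w^3 + w^2 - 16*w - 16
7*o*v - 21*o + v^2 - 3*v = (7*o + v)*(v - 3)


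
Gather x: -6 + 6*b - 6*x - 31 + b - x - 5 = 7*b - 7*x - 42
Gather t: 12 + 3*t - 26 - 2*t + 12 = t - 2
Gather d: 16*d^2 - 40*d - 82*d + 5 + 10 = 16*d^2 - 122*d + 15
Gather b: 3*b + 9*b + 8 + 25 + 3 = 12*b + 36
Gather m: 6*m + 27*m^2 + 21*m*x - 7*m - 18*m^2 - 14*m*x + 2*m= 9*m^2 + m*(7*x + 1)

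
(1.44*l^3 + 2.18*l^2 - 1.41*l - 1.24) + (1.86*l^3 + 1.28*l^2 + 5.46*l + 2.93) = 3.3*l^3 + 3.46*l^2 + 4.05*l + 1.69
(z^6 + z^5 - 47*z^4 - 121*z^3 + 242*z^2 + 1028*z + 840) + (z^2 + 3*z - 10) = z^6 + z^5 - 47*z^4 - 121*z^3 + 243*z^2 + 1031*z + 830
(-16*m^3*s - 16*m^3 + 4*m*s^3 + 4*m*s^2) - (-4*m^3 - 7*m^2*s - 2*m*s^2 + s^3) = -16*m^3*s - 12*m^3 + 7*m^2*s + 4*m*s^3 + 6*m*s^2 - s^3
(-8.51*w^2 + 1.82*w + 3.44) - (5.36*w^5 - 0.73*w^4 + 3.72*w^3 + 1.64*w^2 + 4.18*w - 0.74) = -5.36*w^5 + 0.73*w^4 - 3.72*w^3 - 10.15*w^2 - 2.36*w + 4.18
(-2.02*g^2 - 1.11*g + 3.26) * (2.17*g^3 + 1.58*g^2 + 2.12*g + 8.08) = -4.3834*g^5 - 5.6003*g^4 + 1.038*g^3 - 13.524*g^2 - 2.0576*g + 26.3408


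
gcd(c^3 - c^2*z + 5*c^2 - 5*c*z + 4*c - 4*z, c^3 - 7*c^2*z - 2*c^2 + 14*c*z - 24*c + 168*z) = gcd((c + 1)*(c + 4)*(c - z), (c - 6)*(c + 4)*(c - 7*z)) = c + 4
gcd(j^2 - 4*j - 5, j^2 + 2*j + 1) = j + 1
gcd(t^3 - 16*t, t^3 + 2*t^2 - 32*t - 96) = t + 4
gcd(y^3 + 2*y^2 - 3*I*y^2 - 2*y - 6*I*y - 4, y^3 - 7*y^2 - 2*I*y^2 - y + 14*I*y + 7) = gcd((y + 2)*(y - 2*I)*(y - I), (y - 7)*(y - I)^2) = y - I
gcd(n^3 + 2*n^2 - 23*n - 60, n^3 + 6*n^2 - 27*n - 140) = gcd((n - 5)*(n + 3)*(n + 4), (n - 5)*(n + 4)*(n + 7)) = n^2 - n - 20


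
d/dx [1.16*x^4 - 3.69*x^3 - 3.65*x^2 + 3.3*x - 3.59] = 4.64*x^3 - 11.07*x^2 - 7.3*x + 3.3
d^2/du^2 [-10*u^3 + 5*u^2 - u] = 10 - 60*u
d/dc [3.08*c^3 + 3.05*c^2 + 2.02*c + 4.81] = 9.24*c^2 + 6.1*c + 2.02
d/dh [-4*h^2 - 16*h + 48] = -8*h - 16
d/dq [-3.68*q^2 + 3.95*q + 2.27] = 3.95 - 7.36*q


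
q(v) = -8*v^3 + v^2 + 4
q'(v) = -24*v^2 + 2*v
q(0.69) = 1.85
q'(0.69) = -10.05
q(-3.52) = 365.30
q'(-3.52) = -304.41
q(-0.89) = 10.43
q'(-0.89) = -20.79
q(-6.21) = 1958.43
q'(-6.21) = -937.96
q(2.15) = -70.88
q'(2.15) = -106.64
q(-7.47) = 3394.46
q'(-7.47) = -1354.16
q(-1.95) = 67.12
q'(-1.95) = -95.16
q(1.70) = -32.41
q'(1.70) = -65.96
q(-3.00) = 229.00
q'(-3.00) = -222.00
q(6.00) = -1688.00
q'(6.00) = -852.00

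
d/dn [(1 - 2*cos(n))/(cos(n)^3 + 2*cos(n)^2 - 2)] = (4*sin(n)^2*cos(n) + sin(n)^2 - 5)*sin(n)/(cos(n)^3 + 2*cos(n)^2 - 2)^2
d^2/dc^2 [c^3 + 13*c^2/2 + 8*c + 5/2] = 6*c + 13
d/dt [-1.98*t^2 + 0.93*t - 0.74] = 0.93 - 3.96*t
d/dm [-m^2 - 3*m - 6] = -2*m - 3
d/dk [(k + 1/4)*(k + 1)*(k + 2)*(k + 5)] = 4*k^3 + 99*k^2/4 + 38*k + 57/4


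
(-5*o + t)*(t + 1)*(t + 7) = -5*o*t^2 - 40*o*t - 35*o + t^3 + 8*t^2 + 7*t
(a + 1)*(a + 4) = a^2 + 5*a + 4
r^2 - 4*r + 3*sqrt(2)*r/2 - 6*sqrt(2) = (r - 4)*(r + 3*sqrt(2)/2)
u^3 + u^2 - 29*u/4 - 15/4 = (u - 5/2)*(u + 1/2)*(u + 3)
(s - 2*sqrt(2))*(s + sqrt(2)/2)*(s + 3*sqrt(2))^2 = s^4 + 9*sqrt(2)*s^3/2 - 2*s^2 - 39*sqrt(2)*s - 36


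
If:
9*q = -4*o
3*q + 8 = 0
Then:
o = 6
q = -8/3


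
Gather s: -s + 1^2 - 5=-s - 4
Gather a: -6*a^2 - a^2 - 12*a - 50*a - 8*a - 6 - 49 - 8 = -7*a^2 - 70*a - 63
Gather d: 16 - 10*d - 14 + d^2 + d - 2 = d^2 - 9*d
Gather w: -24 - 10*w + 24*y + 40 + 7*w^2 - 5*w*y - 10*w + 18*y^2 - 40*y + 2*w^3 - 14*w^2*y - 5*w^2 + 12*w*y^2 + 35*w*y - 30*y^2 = 2*w^3 + w^2*(2 - 14*y) + w*(12*y^2 + 30*y - 20) - 12*y^2 - 16*y + 16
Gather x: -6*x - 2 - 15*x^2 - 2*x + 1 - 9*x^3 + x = -9*x^3 - 15*x^2 - 7*x - 1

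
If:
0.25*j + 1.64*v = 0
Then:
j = -6.56*v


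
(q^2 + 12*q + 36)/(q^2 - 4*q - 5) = (q^2 + 12*q + 36)/(q^2 - 4*q - 5)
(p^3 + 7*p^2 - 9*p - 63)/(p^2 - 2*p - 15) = (p^2 + 4*p - 21)/(p - 5)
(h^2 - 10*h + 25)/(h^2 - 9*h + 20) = (h - 5)/(h - 4)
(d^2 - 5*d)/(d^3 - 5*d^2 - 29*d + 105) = d*(d - 5)/(d^3 - 5*d^2 - 29*d + 105)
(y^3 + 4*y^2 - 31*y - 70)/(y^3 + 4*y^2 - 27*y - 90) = (y^2 + 9*y + 14)/(y^2 + 9*y + 18)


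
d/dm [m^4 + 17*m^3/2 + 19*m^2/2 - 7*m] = 4*m^3 + 51*m^2/2 + 19*m - 7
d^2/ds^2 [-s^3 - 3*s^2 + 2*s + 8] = -6*s - 6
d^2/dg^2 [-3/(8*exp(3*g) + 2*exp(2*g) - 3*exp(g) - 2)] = 3*(-2*(24*exp(2*g) + 4*exp(g) - 3)^2*exp(g) + (72*exp(2*g) + 8*exp(g) - 3)*(8*exp(3*g) + 2*exp(2*g) - 3*exp(g) - 2))*exp(g)/(8*exp(3*g) + 2*exp(2*g) - 3*exp(g) - 2)^3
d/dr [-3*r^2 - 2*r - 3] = -6*r - 2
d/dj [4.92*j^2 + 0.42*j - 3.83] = 9.84*j + 0.42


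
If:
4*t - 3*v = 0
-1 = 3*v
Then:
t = -1/4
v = -1/3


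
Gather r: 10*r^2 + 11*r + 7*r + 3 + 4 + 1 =10*r^2 + 18*r + 8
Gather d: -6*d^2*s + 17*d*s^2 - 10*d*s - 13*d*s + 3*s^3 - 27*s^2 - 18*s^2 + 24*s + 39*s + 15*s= -6*d^2*s + d*(17*s^2 - 23*s) + 3*s^3 - 45*s^2 + 78*s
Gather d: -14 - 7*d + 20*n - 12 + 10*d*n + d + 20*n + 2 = d*(10*n - 6) + 40*n - 24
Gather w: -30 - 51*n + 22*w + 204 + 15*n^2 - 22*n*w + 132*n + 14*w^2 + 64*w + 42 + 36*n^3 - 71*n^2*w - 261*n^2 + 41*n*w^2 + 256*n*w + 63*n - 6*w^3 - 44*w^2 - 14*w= 36*n^3 - 246*n^2 + 144*n - 6*w^3 + w^2*(41*n - 30) + w*(-71*n^2 + 234*n + 72) + 216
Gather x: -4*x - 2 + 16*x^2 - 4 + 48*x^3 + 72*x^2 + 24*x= 48*x^3 + 88*x^2 + 20*x - 6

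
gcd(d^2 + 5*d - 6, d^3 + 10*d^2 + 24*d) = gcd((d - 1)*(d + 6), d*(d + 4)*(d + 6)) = d + 6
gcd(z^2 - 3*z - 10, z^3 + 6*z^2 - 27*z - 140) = z - 5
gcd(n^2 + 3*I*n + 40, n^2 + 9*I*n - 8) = n + 8*I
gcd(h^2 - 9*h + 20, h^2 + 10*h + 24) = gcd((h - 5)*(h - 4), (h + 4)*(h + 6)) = 1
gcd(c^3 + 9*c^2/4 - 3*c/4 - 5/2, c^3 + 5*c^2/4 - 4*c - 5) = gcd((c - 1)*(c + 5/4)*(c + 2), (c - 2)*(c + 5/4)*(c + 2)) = c^2 + 13*c/4 + 5/2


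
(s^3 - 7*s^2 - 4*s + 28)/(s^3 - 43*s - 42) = (s^2 - 4)/(s^2 + 7*s + 6)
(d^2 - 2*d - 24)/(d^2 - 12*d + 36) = (d + 4)/(d - 6)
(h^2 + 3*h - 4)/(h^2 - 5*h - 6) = (-h^2 - 3*h + 4)/(-h^2 + 5*h + 6)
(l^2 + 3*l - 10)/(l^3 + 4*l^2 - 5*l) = (l - 2)/(l*(l - 1))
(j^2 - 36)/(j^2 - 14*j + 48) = (j + 6)/(j - 8)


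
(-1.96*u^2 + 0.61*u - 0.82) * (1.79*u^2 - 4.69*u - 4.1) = -3.5084*u^4 + 10.2843*u^3 + 3.7073*u^2 + 1.3448*u + 3.362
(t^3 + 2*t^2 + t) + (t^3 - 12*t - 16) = 2*t^3 + 2*t^2 - 11*t - 16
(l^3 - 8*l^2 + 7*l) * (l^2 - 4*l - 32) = l^5 - 12*l^4 + 7*l^3 + 228*l^2 - 224*l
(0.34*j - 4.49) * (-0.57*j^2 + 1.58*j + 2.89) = -0.1938*j^3 + 3.0965*j^2 - 6.1116*j - 12.9761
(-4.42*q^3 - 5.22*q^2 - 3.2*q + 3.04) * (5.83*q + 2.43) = -25.7686*q^4 - 41.1732*q^3 - 31.3406*q^2 + 9.9472*q + 7.3872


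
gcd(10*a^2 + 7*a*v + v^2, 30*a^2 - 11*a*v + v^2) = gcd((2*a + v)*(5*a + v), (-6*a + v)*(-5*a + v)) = 1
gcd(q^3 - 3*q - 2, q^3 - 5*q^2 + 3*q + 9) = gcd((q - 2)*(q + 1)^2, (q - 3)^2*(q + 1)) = q + 1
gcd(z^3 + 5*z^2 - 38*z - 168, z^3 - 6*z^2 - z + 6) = z - 6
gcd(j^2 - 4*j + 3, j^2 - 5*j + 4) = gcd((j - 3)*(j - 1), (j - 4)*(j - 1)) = j - 1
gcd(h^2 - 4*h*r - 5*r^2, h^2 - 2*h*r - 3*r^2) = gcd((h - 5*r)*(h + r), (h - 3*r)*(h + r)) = h + r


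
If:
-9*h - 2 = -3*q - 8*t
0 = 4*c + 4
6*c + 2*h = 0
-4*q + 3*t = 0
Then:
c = -1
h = 3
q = 87/41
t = 116/41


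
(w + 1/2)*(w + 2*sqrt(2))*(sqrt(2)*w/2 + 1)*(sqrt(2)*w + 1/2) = w^4 + w^3/2 + 13*sqrt(2)*w^3/4 + 13*sqrt(2)*w^2/8 + 11*w^2/2 + sqrt(2)*w + 11*w/4 + sqrt(2)/2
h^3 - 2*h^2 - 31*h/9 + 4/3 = (h - 3)*(h - 1/3)*(h + 4/3)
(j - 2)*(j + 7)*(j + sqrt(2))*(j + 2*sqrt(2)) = j^4 + 3*sqrt(2)*j^3 + 5*j^3 - 10*j^2 + 15*sqrt(2)*j^2 - 42*sqrt(2)*j + 20*j - 56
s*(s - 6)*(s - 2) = s^3 - 8*s^2 + 12*s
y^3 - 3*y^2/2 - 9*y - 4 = (y - 4)*(y + 1/2)*(y + 2)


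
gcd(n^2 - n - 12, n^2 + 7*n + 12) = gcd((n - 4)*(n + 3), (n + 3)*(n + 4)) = n + 3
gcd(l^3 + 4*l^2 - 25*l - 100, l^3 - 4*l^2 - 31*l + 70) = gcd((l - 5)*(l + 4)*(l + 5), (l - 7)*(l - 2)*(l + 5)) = l + 5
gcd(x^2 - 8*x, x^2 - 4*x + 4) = 1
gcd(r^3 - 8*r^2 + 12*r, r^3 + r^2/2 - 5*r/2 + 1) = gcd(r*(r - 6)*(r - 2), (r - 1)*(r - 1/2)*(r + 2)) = 1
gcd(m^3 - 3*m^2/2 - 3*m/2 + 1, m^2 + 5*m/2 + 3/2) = m + 1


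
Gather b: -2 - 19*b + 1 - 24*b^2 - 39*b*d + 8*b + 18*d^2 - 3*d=-24*b^2 + b*(-39*d - 11) + 18*d^2 - 3*d - 1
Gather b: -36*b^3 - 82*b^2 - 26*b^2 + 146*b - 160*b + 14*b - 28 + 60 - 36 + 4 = -36*b^3 - 108*b^2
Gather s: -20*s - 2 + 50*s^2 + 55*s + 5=50*s^2 + 35*s + 3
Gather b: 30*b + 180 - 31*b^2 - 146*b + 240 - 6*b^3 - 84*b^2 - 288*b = -6*b^3 - 115*b^2 - 404*b + 420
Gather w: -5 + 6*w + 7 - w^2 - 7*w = -w^2 - w + 2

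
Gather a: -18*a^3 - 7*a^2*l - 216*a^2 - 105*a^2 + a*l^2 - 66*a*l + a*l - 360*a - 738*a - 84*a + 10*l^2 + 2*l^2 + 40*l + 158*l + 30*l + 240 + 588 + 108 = -18*a^3 + a^2*(-7*l - 321) + a*(l^2 - 65*l - 1182) + 12*l^2 + 228*l + 936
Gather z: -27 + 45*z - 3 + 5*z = 50*z - 30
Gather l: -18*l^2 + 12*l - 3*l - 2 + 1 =-18*l^2 + 9*l - 1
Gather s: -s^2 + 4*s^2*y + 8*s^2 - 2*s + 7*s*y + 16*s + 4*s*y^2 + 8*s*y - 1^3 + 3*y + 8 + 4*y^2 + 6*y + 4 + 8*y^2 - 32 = s^2*(4*y + 7) + s*(4*y^2 + 15*y + 14) + 12*y^2 + 9*y - 21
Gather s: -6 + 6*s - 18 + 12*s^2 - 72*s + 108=12*s^2 - 66*s + 84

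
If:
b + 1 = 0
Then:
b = -1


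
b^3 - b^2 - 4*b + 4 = (b - 2)*(b - 1)*(b + 2)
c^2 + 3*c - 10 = (c - 2)*(c + 5)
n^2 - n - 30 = (n - 6)*(n + 5)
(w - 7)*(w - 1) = w^2 - 8*w + 7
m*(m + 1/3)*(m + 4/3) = m^3 + 5*m^2/3 + 4*m/9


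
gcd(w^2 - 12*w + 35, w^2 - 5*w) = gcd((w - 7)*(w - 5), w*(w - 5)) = w - 5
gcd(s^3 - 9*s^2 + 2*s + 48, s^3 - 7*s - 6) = s^2 - s - 6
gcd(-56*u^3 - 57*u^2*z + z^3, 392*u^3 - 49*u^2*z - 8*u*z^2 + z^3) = -56*u^2 - u*z + z^2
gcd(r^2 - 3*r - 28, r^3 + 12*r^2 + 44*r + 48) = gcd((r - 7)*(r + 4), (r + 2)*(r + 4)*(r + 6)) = r + 4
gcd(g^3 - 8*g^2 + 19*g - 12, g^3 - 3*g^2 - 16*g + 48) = g^2 - 7*g + 12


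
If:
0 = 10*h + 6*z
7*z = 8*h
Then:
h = 0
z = 0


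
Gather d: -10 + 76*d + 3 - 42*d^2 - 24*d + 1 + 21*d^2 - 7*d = -21*d^2 + 45*d - 6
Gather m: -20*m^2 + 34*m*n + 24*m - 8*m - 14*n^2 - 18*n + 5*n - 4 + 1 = -20*m^2 + m*(34*n + 16) - 14*n^2 - 13*n - 3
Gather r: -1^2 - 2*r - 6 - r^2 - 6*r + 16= -r^2 - 8*r + 9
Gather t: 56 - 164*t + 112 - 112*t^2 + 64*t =-112*t^2 - 100*t + 168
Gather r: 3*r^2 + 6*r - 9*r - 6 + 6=3*r^2 - 3*r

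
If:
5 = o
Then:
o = 5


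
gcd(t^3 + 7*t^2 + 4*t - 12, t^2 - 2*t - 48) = t + 6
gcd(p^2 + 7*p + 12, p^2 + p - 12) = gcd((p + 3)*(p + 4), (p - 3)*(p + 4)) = p + 4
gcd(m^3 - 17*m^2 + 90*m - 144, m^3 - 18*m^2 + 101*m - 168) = m^2 - 11*m + 24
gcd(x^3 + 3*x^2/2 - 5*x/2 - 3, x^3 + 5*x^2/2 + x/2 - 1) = x^2 + 3*x + 2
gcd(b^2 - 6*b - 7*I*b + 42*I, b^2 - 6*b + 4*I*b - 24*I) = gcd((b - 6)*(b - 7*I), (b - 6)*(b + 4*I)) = b - 6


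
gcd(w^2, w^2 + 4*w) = w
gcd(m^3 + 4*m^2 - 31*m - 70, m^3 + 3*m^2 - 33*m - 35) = m^2 + 2*m - 35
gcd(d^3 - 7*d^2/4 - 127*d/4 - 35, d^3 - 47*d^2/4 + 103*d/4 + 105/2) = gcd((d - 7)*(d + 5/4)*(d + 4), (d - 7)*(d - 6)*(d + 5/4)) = d^2 - 23*d/4 - 35/4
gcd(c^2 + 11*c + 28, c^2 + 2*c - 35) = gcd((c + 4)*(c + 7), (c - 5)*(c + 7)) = c + 7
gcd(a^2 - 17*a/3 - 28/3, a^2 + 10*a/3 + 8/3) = a + 4/3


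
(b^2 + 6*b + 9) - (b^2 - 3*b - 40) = 9*b + 49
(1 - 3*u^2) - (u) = -3*u^2 - u + 1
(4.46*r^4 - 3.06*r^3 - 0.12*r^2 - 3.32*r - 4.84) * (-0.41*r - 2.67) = -1.8286*r^5 - 10.6536*r^4 + 8.2194*r^3 + 1.6816*r^2 + 10.8488*r + 12.9228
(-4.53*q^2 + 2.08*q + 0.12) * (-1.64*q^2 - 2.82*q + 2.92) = 7.4292*q^4 + 9.3634*q^3 - 19.29*q^2 + 5.7352*q + 0.3504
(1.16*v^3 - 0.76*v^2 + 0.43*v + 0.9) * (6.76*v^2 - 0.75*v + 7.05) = 7.8416*v^5 - 6.0076*v^4 + 11.6548*v^3 + 0.4035*v^2 + 2.3565*v + 6.345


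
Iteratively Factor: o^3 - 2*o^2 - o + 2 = (o - 2)*(o^2 - 1) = (o - 2)*(o - 1)*(o + 1)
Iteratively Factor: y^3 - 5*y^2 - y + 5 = (y - 5)*(y^2 - 1) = (y - 5)*(y + 1)*(y - 1)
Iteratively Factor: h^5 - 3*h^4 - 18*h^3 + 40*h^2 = (h - 2)*(h^4 - h^3 - 20*h^2) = h*(h - 2)*(h^3 - h^2 - 20*h) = h^2*(h - 2)*(h^2 - h - 20) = h^2*(h - 2)*(h + 4)*(h - 5)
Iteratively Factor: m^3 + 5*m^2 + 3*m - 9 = (m - 1)*(m^2 + 6*m + 9) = (m - 1)*(m + 3)*(m + 3)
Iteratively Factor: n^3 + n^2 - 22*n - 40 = (n + 4)*(n^2 - 3*n - 10) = (n - 5)*(n + 4)*(n + 2)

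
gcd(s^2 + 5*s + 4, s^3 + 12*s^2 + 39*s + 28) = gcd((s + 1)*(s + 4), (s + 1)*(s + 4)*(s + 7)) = s^2 + 5*s + 4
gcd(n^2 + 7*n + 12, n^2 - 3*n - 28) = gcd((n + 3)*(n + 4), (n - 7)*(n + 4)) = n + 4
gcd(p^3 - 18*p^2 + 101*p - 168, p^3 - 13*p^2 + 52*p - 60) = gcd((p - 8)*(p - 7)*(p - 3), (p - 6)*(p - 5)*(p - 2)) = 1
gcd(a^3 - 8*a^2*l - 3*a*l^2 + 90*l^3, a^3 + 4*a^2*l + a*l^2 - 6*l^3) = a + 3*l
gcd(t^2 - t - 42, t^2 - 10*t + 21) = t - 7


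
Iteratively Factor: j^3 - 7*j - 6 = (j + 2)*(j^2 - 2*j - 3) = (j - 3)*(j + 2)*(j + 1)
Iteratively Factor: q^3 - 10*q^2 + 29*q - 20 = (q - 1)*(q^2 - 9*q + 20) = (q - 5)*(q - 1)*(q - 4)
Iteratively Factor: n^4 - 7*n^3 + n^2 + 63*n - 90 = (n - 5)*(n^3 - 2*n^2 - 9*n + 18) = (n - 5)*(n - 2)*(n^2 - 9) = (n - 5)*(n - 2)*(n + 3)*(n - 3)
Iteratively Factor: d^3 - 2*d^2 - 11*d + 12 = (d - 4)*(d^2 + 2*d - 3) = (d - 4)*(d + 3)*(d - 1)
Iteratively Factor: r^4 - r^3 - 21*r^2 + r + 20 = (r + 4)*(r^3 - 5*r^2 - r + 5) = (r - 5)*(r + 4)*(r^2 - 1) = (r - 5)*(r - 1)*(r + 4)*(r + 1)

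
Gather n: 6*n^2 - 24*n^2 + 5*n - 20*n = -18*n^2 - 15*n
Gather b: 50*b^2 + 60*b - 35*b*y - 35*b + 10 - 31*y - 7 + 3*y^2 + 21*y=50*b^2 + b*(25 - 35*y) + 3*y^2 - 10*y + 3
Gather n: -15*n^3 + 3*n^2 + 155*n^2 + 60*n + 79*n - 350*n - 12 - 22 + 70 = -15*n^3 + 158*n^2 - 211*n + 36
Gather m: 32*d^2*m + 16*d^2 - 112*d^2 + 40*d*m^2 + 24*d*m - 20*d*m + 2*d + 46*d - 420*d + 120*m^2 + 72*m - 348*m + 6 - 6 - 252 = -96*d^2 - 372*d + m^2*(40*d + 120) + m*(32*d^2 + 4*d - 276) - 252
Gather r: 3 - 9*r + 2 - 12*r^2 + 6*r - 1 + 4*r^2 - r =-8*r^2 - 4*r + 4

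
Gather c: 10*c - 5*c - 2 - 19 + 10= 5*c - 11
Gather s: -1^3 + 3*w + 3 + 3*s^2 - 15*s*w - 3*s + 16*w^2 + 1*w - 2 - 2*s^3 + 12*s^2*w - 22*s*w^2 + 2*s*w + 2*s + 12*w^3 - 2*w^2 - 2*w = -2*s^3 + s^2*(12*w + 3) + s*(-22*w^2 - 13*w - 1) + 12*w^3 + 14*w^2 + 2*w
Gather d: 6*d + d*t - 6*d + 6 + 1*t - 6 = d*t + t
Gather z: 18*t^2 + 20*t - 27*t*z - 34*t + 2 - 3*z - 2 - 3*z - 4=18*t^2 - 14*t + z*(-27*t - 6) - 4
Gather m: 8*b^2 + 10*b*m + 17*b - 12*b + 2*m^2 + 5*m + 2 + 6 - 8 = 8*b^2 + 5*b + 2*m^2 + m*(10*b + 5)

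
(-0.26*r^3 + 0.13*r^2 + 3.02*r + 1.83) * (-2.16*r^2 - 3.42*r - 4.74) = 0.5616*r^5 + 0.6084*r^4 - 5.7354*r^3 - 14.8974*r^2 - 20.5734*r - 8.6742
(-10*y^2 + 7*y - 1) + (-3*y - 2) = -10*y^2 + 4*y - 3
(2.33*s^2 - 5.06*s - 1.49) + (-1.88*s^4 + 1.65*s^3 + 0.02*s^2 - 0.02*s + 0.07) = -1.88*s^4 + 1.65*s^3 + 2.35*s^2 - 5.08*s - 1.42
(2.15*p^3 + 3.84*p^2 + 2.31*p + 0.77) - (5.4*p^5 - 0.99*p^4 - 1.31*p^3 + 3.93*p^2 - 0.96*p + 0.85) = -5.4*p^5 + 0.99*p^4 + 3.46*p^3 - 0.0900000000000003*p^2 + 3.27*p - 0.08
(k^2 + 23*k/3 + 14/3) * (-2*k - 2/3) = -2*k^3 - 16*k^2 - 130*k/9 - 28/9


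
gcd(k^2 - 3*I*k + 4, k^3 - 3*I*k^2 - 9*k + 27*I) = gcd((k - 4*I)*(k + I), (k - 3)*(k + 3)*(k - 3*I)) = 1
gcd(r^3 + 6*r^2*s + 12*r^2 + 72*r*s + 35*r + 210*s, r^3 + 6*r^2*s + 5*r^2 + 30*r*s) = r^2 + 6*r*s + 5*r + 30*s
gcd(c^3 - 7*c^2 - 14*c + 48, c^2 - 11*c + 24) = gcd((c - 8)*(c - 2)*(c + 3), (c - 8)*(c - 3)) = c - 8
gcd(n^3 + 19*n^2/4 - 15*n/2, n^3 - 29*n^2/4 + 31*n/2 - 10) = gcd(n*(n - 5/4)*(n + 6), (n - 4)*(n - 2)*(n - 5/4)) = n - 5/4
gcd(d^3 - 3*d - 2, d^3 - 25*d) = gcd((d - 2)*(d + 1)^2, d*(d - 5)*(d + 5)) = 1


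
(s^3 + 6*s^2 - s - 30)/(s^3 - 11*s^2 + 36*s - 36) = (s^2 + 8*s + 15)/(s^2 - 9*s + 18)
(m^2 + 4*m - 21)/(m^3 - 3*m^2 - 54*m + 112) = (m - 3)/(m^2 - 10*m + 16)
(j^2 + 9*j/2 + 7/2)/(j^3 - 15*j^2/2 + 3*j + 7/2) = (2*j^2 + 9*j + 7)/(2*j^3 - 15*j^2 + 6*j + 7)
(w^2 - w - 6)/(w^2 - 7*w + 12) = (w + 2)/(w - 4)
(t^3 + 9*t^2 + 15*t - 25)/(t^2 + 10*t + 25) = t - 1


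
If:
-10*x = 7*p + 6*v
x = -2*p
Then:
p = -x/2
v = -13*x/12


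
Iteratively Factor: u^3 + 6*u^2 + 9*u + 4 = (u + 1)*(u^2 + 5*u + 4) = (u + 1)^2*(u + 4)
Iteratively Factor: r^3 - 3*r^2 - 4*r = (r)*(r^2 - 3*r - 4) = r*(r + 1)*(r - 4)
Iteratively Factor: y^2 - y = (y - 1)*(y)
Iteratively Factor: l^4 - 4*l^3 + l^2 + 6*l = (l - 2)*(l^3 - 2*l^2 - 3*l) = l*(l - 2)*(l^2 - 2*l - 3) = l*(l - 2)*(l + 1)*(l - 3)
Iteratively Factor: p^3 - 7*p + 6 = (p - 1)*(p^2 + p - 6) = (p - 2)*(p - 1)*(p + 3)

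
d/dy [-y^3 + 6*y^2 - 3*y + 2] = -3*y^2 + 12*y - 3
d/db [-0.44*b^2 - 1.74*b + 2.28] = -0.88*b - 1.74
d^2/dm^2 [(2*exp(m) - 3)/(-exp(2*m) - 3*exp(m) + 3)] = (-2*exp(4*m) + 18*exp(3*m) - 9*exp(2*m) + 45*exp(m) + 9)*exp(m)/(exp(6*m) + 9*exp(5*m) + 18*exp(4*m) - 27*exp(3*m) - 54*exp(2*m) + 81*exp(m) - 27)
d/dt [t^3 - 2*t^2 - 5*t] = 3*t^2 - 4*t - 5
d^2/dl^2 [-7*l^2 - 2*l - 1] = -14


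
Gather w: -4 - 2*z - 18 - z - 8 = -3*z - 30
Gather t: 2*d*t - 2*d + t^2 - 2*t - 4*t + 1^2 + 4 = -2*d + t^2 + t*(2*d - 6) + 5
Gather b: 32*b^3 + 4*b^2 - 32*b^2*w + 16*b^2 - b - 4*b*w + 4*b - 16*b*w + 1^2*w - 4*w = 32*b^3 + b^2*(20 - 32*w) + b*(3 - 20*w) - 3*w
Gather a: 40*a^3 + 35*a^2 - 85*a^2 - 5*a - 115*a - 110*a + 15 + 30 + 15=40*a^3 - 50*a^2 - 230*a + 60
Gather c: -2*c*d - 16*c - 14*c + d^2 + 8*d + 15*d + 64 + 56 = c*(-2*d - 30) + d^2 + 23*d + 120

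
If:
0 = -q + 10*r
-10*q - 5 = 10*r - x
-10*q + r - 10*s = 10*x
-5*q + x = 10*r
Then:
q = -1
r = -1/10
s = 699/100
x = -6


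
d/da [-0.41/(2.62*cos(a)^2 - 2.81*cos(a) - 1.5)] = (1.1521 - 2.1484*cos(a))*sin(a)/(-2.62*cos(a)^2 + 2.81*cos(a) + 1.5)^2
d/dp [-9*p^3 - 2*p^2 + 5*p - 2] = -27*p^2 - 4*p + 5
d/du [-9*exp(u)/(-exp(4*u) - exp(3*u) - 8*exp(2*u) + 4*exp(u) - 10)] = 9*(-(4*exp(3*u) + 3*exp(2*u) + 16*exp(u) - 4)*exp(u) + exp(4*u) + exp(3*u) + 8*exp(2*u) - 4*exp(u) + 10)*exp(u)/(exp(4*u) + exp(3*u) + 8*exp(2*u) - 4*exp(u) + 10)^2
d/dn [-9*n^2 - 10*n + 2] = -18*n - 10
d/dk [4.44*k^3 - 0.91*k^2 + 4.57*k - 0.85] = 13.32*k^2 - 1.82*k + 4.57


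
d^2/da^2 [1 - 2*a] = 0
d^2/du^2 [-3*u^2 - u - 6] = -6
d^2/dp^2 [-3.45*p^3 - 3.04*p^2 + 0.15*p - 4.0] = -20.7*p - 6.08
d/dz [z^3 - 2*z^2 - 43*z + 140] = 3*z^2 - 4*z - 43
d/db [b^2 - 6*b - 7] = 2*b - 6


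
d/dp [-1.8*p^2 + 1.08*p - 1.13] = 1.08 - 3.6*p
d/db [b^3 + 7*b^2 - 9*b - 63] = 3*b^2 + 14*b - 9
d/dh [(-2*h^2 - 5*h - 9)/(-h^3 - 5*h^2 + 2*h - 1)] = (-2*h^4 - 10*h^3 - 56*h^2 - 86*h + 23)/(h^6 + 10*h^5 + 21*h^4 - 18*h^3 + 14*h^2 - 4*h + 1)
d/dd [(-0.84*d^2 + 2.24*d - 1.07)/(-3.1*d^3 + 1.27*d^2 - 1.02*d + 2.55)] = (-2.604*d^4 + 13.888*d^3 - 11.939*d^2 - 1.5662*d + 4.6206)/(9.61*d^6 - 7.874*d^5 + 7.9369*d^4 - 18.4008*d^3 + 7.5174*d^2 - 5.202*d + 6.5025)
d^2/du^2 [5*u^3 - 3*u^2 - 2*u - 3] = 30*u - 6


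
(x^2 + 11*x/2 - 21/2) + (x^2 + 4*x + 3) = 2*x^2 + 19*x/2 - 15/2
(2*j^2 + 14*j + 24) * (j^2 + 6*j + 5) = 2*j^4 + 26*j^3 + 118*j^2 + 214*j + 120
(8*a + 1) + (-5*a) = 3*a + 1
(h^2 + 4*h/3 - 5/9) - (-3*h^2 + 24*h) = 4*h^2 - 68*h/3 - 5/9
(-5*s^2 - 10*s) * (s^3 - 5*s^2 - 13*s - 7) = -5*s^5 + 15*s^4 + 115*s^3 + 165*s^2 + 70*s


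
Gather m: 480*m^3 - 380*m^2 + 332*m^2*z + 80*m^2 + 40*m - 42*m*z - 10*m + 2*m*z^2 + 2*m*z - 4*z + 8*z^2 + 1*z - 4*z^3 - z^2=480*m^3 + m^2*(332*z - 300) + m*(2*z^2 - 40*z + 30) - 4*z^3 + 7*z^2 - 3*z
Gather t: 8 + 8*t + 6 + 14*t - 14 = 22*t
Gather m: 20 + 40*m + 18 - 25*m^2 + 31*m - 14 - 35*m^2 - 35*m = -60*m^2 + 36*m + 24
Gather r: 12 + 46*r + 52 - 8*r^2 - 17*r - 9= -8*r^2 + 29*r + 55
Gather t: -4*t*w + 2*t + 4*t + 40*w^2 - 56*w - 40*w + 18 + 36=t*(6 - 4*w) + 40*w^2 - 96*w + 54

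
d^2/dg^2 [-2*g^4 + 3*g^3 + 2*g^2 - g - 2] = -24*g^2 + 18*g + 4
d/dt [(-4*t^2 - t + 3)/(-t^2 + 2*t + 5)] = (-9*t^2 - 34*t - 11)/(t^4 - 4*t^3 - 6*t^2 + 20*t + 25)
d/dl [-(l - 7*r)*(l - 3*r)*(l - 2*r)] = -3*l^2 + 24*l*r - 41*r^2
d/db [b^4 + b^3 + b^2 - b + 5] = 4*b^3 + 3*b^2 + 2*b - 1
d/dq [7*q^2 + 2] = 14*q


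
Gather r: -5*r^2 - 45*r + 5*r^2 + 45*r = 0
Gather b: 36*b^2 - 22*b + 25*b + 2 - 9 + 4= 36*b^2 + 3*b - 3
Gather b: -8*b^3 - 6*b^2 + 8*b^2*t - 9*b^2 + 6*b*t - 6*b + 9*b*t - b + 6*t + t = -8*b^3 + b^2*(8*t - 15) + b*(15*t - 7) + 7*t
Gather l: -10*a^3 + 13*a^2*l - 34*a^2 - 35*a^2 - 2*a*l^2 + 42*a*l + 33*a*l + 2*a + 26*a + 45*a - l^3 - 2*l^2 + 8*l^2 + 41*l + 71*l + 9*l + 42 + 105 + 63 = -10*a^3 - 69*a^2 + 73*a - l^3 + l^2*(6 - 2*a) + l*(13*a^2 + 75*a + 121) + 210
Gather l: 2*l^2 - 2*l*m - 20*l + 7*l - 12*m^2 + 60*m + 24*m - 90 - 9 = 2*l^2 + l*(-2*m - 13) - 12*m^2 + 84*m - 99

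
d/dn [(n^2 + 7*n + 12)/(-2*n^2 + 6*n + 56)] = 5/(n^2 - 14*n + 49)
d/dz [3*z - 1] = 3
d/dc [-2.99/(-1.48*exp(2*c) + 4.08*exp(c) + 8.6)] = (12.1992 - 8.8504*exp(c))*exp(c)/(-1.48*exp(2*c) + 4.08*exp(c) + 8.6)^2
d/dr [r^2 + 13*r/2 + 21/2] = 2*r + 13/2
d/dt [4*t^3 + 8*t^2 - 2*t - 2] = 12*t^2 + 16*t - 2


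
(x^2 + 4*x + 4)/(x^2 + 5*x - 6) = (x^2 + 4*x + 4)/(x^2 + 5*x - 6)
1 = 1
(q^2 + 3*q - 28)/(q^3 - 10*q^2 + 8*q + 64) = (q + 7)/(q^2 - 6*q - 16)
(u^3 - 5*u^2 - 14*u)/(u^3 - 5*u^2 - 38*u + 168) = u*(u + 2)/(u^2 + 2*u - 24)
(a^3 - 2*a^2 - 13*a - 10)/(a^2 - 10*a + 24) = (a^3 - 2*a^2 - 13*a - 10)/(a^2 - 10*a + 24)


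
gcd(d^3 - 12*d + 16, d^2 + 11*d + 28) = d + 4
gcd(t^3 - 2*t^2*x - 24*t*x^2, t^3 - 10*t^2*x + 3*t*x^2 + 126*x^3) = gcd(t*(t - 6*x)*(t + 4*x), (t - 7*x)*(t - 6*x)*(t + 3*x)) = -t + 6*x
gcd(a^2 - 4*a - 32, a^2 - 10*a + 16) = a - 8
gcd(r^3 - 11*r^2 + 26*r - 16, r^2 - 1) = r - 1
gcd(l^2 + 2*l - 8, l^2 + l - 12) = l + 4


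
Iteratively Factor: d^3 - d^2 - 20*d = (d - 5)*(d^2 + 4*d) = d*(d - 5)*(d + 4)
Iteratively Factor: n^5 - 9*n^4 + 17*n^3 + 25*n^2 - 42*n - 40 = (n + 1)*(n^4 - 10*n^3 + 27*n^2 - 2*n - 40) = (n - 5)*(n + 1)*(n^3 - 5*n^2 + 2*n + 8) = (n - 5)*(n - 2)*(n + 1)*(n^2 - 3*n - 4) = (n - 5)*(n - 2)*(n + 1)^2*(n - 4)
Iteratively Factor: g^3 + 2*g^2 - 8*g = (g + 4)*(g^2 - 2*g) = (g - 2)*(g + 4)*(g)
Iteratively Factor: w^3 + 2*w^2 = (w)*(w^2 + 2*w) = w*(w + 2)*(w)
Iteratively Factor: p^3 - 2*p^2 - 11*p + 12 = (p - 4)*(p^2 + 2*p - 3) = (p - 4)*(p - 1)*(p + 3)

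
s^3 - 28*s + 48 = (s - 4)*(s - 2)*(s + 6)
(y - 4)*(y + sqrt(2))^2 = y^3 - 4*y^2 + 2*sqrt(2)*y^2 - 8*sqrt(2)*y + 2*y - 8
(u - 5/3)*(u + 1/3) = u^2 - 4*u/3 - 5/9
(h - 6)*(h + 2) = h^2 - 4*h - 12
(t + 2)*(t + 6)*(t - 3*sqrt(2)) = t^3 - 3*sqrt(2)*t^2 + 8*t^2 - 24*sqrt(2)*t + 12*t - 36*sqrt(2)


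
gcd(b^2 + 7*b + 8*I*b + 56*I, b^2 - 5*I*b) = 1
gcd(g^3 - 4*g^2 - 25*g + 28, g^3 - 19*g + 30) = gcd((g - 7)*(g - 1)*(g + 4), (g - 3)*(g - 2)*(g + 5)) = 1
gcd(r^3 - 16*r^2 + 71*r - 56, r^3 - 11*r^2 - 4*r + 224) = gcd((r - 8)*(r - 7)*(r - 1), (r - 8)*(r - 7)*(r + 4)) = r^2 - 15*r + 56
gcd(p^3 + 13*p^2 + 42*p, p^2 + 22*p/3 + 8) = p + 6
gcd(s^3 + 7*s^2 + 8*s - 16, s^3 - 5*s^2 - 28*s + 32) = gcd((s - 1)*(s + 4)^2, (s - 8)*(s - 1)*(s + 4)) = s^2 + 3*s - 4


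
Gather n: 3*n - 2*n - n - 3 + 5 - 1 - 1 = 0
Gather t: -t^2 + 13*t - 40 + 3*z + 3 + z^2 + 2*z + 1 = -t^2 + 13*t + z^2 + 5*z - 36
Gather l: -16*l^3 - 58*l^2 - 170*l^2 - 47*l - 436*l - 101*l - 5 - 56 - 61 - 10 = -16*l^3 - 228*l^2 - 584*l - 132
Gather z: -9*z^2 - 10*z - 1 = -9*z^2 - 10*z - 1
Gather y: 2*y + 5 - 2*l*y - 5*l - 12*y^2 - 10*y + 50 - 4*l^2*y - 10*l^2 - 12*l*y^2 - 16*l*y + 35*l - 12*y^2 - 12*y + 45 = -10*l^2 + 30*l + y^2*(-12*l - 24) + y*(-4*l^2 - 18*l - 20) + 100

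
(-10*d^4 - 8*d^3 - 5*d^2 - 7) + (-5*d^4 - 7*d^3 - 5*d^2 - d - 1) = -15*d^4 - 15*d^3 - 10*d^2 - d - 8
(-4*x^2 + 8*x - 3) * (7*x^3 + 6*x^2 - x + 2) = -28*x^5 + 32*x^4 + 31*x^3 - 34*x^2 + 19*x - 6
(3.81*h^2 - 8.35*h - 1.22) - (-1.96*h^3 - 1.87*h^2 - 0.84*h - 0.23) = 1.96*h^3 + 5.68*h^2 - 7.51*h - 0.99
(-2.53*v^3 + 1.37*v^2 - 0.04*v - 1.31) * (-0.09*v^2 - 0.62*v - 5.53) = 0.2277*v^5 + 1.4453*v^4 + 13.1451*v^3 - 7.4334*v^2 + 1.0334*v + 7.2443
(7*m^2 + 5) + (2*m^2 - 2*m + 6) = 9*m^2 - 2*m + 11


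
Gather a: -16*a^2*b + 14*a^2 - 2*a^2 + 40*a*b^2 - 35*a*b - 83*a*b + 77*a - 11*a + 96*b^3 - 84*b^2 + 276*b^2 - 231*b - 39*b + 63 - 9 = a^2*(12 - 16*b) + a*(40*b^2 - 118*b + 66) + 96*b^3 + 192*b^2 - 270*b + 54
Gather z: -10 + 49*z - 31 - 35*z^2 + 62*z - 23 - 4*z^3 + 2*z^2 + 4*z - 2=-4*z^3 - 33*z^2 + 115*z - 66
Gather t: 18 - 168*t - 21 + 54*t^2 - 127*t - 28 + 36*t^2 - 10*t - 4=90*t^2 - 305*t - 35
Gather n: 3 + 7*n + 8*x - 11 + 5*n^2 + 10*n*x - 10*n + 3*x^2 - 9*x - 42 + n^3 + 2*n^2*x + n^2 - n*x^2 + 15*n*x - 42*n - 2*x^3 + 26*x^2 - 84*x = n^3 + n^2*(2*x + 6) + n*(-x^2 + 25*x - 45) - 2*x^3 + 29*x^2 - 85*x - 50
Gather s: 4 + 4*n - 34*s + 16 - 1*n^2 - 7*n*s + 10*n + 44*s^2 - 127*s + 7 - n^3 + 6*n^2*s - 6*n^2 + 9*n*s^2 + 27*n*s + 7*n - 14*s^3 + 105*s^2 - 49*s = -n^3 - 7*n^2 + 21*n - 14*s^3 + s^2*(9*n + 149) + s*(6*n^2 + 20*n - 210) + 27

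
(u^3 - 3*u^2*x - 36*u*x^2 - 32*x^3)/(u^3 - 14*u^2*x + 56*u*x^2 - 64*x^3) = (u^2 + 5*u*x + 4*x^2)/(u^2 - 6*u*x + 8*x^2)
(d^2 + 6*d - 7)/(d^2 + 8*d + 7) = (d - 1)/(d + 1)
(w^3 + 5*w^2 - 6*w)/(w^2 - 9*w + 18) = w*(w^2 + 5*w - 6)/(w^2 - 9*w + 18)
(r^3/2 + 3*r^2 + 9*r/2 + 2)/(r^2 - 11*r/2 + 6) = (r^3 + 6*r^2 + 9*r + 4)/(2*r^2 - 11*r + 12)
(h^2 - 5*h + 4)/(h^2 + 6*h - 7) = (h - 4)/(h + 7)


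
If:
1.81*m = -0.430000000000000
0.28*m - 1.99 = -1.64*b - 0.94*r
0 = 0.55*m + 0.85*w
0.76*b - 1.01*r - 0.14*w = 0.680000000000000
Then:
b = 1.15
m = -0.24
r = 0.17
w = 0.15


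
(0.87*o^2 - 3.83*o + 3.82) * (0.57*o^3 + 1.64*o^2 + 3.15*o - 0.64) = 0.4959*o^5 - 0.7563*o^4 - 1.3633*o^3 - 6.3565*o^2 + 14.4842*o - 2.4448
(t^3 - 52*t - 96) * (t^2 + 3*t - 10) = t^5 + 3*t^4 - 62*t^3 - 252*t^2 + 232*t + 960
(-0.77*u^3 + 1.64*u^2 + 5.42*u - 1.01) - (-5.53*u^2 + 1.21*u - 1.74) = -0.77*u^3 + 7.17*u^2 + 4.21*u + 0.73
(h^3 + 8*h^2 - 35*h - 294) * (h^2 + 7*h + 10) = h^5 + 15*h^4 + 31*h^3 - 459*h^2 - 2408*h - 2940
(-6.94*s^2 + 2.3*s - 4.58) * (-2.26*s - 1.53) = 15.6844*s^3 + 5.4202*s^2 + 6.8318*s + 7.0074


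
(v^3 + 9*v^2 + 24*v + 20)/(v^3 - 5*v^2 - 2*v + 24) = (v^2 + 7*v + 10)/(v^2 - 7*v + 12)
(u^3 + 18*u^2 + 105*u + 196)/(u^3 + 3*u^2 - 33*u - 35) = (u^2 + 11*u + 28)/(u^2 - 4*u - 5)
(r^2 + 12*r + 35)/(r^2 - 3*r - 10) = (r^2 + 12*r + 35)/(r^2 - 3*r - 10)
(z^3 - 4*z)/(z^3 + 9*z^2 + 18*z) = (z^2 - 4)/(z^2 + 9*z + 18)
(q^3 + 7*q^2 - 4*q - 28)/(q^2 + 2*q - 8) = (q^2 + 9*q + 14)/(q + 4)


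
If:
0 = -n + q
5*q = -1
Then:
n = -1/5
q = -1/5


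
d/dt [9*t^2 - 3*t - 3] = 18*t - 3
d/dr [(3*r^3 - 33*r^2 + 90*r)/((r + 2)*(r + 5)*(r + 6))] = 6*(12*r^4 + 22*r^3 - 391*r^2 - 660*r + 900)/(r^6 + 26*r^5 + 273*r^4 + 1472*r^3 + 4264*r^2 + 6240*r + 3600)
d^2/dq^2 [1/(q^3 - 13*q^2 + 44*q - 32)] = 2*((13 - 3*q)*(q^3 - 13*q^2 + 44*q - 32) + (3*q^2 - 26*q + 44)^2)/(q^3 - 13*q^2 + 44*q - 32)^3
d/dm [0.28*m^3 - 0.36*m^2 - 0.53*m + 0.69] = 0.84*m^2 - 0.72*m - 0.53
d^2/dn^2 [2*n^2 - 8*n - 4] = 4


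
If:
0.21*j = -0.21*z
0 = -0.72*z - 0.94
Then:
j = 1.31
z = -1.31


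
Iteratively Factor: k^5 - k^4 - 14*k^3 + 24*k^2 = (k - 2)*(k^4 + k^3 - 12*k^2) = k*(k - 2)*(k^3 + k^2 - 12*k) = k*(k - 3)*(k - 2)*(k^2 + 4*k) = k^2*(k - 3)*(k - 2)*(k + 4)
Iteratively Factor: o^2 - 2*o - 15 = (o - 5)*(o + 3)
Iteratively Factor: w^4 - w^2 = (w)*(w^3 - w) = w*(w + 1)*(w^2 - w) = w^2*(w + 1)*(w - 1)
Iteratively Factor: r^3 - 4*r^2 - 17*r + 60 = (r + 4)*(r^2 - 8*r + 15) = (r - 3)*(r + 4)*(r - 5)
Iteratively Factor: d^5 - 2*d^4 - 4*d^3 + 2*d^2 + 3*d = (d)*(d^4 - 2*d^3 - 4*d^2 + 2*d + 3) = d*(d + 1)*(d^3 - 3*d^2 - d + 3) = d*(d - 1)*(d + 1)*(d^2 - 2*d - 3) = d*(d - 1)*(d + 1)^2*(d - 3)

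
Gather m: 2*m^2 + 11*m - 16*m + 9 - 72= 2*m^2 - 5*m - 63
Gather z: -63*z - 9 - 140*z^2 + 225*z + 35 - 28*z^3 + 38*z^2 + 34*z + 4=-28*z^3 - 102*z^2 + 196*z + 30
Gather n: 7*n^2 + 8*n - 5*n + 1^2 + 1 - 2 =7*n^2 + 3*n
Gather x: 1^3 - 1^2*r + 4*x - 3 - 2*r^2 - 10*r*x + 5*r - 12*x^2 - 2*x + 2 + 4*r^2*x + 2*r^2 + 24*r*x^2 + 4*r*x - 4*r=x^2*(24*r - 12) + x*(4*r^2 - 6*r + 2)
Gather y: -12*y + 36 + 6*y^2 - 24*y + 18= 6*y^2 - 36*y + 54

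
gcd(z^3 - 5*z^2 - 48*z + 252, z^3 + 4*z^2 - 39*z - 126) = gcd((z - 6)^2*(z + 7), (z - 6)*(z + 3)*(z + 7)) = z^2 + z - 42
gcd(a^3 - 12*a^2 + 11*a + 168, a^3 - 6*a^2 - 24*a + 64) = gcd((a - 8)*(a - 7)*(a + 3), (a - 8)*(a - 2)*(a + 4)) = a - 8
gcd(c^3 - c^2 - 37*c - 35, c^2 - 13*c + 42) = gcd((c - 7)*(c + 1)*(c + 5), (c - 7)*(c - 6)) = c - 7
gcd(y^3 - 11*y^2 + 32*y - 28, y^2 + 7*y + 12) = 1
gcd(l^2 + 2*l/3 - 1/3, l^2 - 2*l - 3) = l + 1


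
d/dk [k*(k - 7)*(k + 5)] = 3*k^2 - 4*k - 35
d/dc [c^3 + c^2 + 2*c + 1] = 3*c^2 + 2*c + 2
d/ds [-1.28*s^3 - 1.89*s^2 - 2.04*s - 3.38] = -3.84*s^2 - 3.78*s - 2.04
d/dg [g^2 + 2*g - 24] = 2*g + 2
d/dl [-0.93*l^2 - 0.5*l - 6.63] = -1.86*l - 0.5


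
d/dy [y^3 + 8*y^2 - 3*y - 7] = 3*y^2 + 16*y - 3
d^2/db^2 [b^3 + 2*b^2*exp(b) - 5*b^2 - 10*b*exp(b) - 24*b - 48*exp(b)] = 2*b^2*exp(b) - 2*b*exp(b) + 6*b - 64*exp(b) - 10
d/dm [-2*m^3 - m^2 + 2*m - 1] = -6*m^2 - 2*m + 2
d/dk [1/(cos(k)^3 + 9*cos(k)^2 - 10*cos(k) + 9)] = (3*cos(k)^2 + 18*cos(k) - 10)*sin(k)/(cos(k)^3 + 9*cos(k)^2 - 10*cos(k) + 9)^2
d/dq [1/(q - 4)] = -1/(q - 4)^2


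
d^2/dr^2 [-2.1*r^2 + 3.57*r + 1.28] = -4.20000000000000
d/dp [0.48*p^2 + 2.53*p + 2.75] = 0.96*p + 2.53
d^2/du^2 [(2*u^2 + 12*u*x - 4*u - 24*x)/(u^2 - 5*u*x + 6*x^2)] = 4*(11*u^3*x - 2*u^3 - 18*u^2*x^2 - 36*u^2*x - 108*u*x^3 + 216*u*x^2 + 216*x^4 - 288*x^3)/(u^6 - 15*u^5*x + 93*u^4*x^2 - 305*u^3*x^3 + 558*u^2*x^4 - 540*u*x^5 + 216*x^6)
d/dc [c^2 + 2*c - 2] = 2*c + 2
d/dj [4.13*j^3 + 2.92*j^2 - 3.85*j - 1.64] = 12.39*j^2 + 5.84*j - 3.85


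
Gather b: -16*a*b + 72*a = -16*a*b + 72*a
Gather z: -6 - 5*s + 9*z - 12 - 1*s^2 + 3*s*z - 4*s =-s^2 - 9*s + z*(3*s + 9) - 18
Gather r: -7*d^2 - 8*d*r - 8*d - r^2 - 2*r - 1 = -7*d^2 - 8*d - r^2 + r*(-8*d - 2) - 1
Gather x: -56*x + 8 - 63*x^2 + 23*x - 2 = -63*x^2 - 33*x + 6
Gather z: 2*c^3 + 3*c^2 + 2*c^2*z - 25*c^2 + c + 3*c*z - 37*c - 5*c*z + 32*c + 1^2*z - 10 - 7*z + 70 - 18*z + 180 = 2*c^3 - 22*c^2 - 4*c + z*(2*c^2 - 2*c - 24) + 240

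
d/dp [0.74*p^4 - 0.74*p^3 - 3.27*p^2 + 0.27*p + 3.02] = 2.96*p^3 - 2.22*p^2 - 6.54*p + 0.27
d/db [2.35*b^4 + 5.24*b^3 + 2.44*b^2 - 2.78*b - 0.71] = 9.4*b^3 + 15.72*b^2 + 4.88*b - 2.78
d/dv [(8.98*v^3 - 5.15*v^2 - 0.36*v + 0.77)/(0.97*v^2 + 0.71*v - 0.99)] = (8.7106*v^4 + 12.7516*v^3 - 29.9779*v^2 + 8.7032*v - 0.1903)/(0.9409*v^4 + 1.3774*v^3 - 1.4165*v^2 - 1.4058*v + 0.9801)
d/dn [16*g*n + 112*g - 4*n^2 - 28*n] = 16*g - 8*n - 28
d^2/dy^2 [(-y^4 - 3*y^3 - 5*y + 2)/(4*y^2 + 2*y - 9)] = 2*(-16*y^6 - 24*y^5 + 96*y^4 - 56*y^3 - 228*y^2 - 1221*y - 10)/(64*y^6 + 96*y^5 - 384*y^4 - 424*y^3 + 864*y^2 + 486*y - 729)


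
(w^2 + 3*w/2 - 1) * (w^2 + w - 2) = w^4 + 5*w^3/2 - 3*w^2/2 - 4*w + 2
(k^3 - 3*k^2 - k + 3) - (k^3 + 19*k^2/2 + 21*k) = -25*k^2/2 - 22*k + 3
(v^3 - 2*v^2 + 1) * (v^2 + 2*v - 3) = v^5 - 7*v^3 + 7*v^2 + 2*v - 3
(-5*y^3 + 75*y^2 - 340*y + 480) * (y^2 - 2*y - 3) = -5*y^5 + 85*y^4 - 475*y^3 + 935*y^2 + 60*y - 1440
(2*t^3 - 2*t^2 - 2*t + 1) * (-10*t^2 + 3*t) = -20*t^5 + 26*t^4 + 14*t^3 - 16*t^2 + 3*t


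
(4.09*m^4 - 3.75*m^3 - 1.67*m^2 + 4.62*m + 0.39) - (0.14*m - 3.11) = 4.09*m^4 - 3.75*m^3 - 1.67*m^2 + 4.48*m + 3.5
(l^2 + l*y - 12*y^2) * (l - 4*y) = l^3 - 3*l^2*y - 16*l*y^2 + 48*y^3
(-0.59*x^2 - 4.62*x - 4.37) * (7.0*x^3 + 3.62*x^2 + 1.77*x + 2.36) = -4.13*x^5 - 34.4758*x^4 - 48.3587*x^3 - 25.3892*x^2 - 18.6381*x - 10.3132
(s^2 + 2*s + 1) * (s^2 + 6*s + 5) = s^4 + 8*s^3 + 18*s^2 + 16*s + 5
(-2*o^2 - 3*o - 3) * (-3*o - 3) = 6*o^3 + 15*o^2 + 18*o + 9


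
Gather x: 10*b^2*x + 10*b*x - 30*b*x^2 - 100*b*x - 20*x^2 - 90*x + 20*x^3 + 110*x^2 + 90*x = 20*x^3 + x^2*(90 - 30*b) + x*(10*b^2 - 90*b)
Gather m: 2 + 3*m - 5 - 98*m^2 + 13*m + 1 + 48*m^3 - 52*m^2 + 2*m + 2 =48*m^3 - 150*m^2 + 18*m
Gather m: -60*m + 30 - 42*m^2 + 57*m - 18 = -42*m^2 - 3*m + 12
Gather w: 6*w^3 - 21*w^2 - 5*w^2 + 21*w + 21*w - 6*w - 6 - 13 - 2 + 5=6*w^3 - 26*w^2 + 36*w - 16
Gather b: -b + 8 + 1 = 9 - b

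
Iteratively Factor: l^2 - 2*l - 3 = (l + 1)*(l - 3)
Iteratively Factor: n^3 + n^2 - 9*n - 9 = (n - 3)*(n^2 + 4*n + 3) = (n - 3)*(n + 1)*(n + 3)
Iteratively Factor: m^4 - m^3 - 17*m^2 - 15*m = (m - 5)*(m^3 + 4*m^2 + 3*m) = (m - 5)*(m + 1)*(m^2 + 3*m) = m*(m - 5)*(m + 1)*(m + 3)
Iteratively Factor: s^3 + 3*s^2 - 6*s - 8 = (s - 2)*(s^2 + 5*s + 4) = (s - 2)*(s + 1)*(s + 4)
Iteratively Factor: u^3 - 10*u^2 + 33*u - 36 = (u - 3)*(u^2 - 7*u + 12) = (u - 4)*(u - 3)*(u - 3)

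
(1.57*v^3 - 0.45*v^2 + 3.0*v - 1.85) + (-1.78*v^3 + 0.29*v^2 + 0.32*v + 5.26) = -0.21*v^3 - 0.16*v^2 + 3.32*v + 3.41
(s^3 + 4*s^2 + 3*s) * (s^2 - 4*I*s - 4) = s^5 + 4*s^4 - 4*I*s^4 - s^3 - 16*I*s^3 - 16*s^2 - 12*I*s^2 - 12*s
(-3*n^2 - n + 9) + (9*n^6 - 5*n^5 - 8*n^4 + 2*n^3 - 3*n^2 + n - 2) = 9*n^6 - 5*n^5 - 8*n^4 + 2*n^3 - 6*n^2 + 7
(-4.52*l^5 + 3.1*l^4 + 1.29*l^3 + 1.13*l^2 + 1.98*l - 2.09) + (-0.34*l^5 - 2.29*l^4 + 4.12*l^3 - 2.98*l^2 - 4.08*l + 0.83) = -4.86*l^5 + 0.81*l^4 + 5.41*l^3 - 1.85*l^2 - 2.1*l - 1.26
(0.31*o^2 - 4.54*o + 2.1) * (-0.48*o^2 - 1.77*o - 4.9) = -0.1488*o^4 + 1.6305*o^3 + 5.5088*o^2 + 18.529*o - 10.29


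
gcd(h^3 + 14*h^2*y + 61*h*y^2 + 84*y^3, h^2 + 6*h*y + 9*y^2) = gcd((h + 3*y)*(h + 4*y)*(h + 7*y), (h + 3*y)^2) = h + 3*y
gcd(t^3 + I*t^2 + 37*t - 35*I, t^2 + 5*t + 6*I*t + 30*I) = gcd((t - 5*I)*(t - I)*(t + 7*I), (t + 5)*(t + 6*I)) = 1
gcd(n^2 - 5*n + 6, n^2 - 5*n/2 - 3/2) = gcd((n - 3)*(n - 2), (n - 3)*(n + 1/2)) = n - 3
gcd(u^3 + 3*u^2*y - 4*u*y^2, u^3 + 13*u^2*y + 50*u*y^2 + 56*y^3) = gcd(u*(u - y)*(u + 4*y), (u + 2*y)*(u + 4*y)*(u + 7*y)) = u + 4*y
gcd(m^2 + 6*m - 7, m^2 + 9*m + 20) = 1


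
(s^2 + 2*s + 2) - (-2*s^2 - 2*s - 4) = 3*s^2 + 4*s + 6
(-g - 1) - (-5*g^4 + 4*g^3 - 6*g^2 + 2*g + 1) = 5*g^4 - 4*g^3 + 6*g^2 - 3*g - 2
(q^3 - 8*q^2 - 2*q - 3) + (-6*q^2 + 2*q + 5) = q^3 - 14*q^2 + 2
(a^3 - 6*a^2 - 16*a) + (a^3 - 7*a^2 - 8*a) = 2*a^3 - 13*a^2 - 24*a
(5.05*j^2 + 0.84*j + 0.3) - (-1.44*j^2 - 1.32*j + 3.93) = 6.49*j^2 + 2.16*j - 3.63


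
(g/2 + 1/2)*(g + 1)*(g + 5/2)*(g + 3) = g^4/2 + 15*g^3/4 + 39*g^2/4 + 41*g/4 + 15/4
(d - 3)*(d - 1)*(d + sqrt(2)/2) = d^3 - 4*d^2 + sqrt(2)*d^2/2 - 2*sqrt(2)*d + 3*d + 3*sqrt(2)/2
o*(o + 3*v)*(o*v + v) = o^3*v + 3*o^2*v^2 + o^2*v + 3*o*v^2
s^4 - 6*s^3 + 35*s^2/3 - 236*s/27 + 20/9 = (s - 3)*(s - 5/3)*(s - 2/3)^2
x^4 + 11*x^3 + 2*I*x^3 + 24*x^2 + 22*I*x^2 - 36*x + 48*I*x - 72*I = (x - 1)*(x + 6)^2*(x + 2*I)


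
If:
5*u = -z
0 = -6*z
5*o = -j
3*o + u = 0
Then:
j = 0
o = 0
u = 0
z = 0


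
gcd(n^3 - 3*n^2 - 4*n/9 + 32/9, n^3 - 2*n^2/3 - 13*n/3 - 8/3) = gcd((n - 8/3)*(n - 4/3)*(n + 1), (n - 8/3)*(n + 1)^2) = n^2 - 5*n/3 - 8/3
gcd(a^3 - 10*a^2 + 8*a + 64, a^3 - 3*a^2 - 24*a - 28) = a + 2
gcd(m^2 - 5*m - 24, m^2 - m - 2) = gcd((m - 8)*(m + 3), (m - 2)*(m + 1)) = 1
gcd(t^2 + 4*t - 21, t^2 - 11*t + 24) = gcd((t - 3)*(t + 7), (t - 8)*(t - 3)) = t - 3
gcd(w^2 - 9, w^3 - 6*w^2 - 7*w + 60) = w + 3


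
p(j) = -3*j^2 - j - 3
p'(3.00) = -19.00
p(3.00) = -33.00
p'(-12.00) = 71.00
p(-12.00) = -423.00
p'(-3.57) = 20.42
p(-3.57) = -37.66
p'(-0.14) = -0.16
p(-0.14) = -2.92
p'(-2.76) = 15.56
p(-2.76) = -23.09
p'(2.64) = -16.84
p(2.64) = -26.55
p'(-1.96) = 10.76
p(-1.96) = -12.56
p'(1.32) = -8.92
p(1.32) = -9.55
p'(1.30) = -8.80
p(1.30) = -9.37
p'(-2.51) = 14.06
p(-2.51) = -19.39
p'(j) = -6*j - 1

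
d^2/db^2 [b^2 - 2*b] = 2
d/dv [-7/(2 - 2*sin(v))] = -7*cos(v)/(2*(sin(v) - 1)^2)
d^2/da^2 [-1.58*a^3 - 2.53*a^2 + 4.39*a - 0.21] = -9.48*a - 5.06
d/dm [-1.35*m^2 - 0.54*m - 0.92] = -2.7*m - 0.54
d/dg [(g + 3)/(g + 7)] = 4/(g + 7)^2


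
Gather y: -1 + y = y - 1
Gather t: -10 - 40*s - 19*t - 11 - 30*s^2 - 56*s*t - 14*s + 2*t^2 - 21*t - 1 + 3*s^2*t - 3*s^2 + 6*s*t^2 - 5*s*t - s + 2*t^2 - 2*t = -33*s^2 - 55*s + t^2*(6*s + 4) + t*(3*s^2 - 61*s - 42) - 22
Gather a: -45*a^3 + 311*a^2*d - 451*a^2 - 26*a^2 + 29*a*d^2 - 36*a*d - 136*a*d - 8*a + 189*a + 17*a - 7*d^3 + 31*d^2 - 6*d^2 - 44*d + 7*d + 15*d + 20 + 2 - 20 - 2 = -45*a^3 + a^2*(311*d - 477) + a*(29*d^2 - 172*d + 198) - 7*d^3 + 25*d^2 - 22*d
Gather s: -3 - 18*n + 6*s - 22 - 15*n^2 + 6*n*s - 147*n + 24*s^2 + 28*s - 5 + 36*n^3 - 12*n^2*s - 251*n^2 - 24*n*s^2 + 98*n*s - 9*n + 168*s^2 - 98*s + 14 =36*n^3 - 266*n^2 - 174*n + s^2*(192 - 24*n) + s*(-12*n^2 + 104*n - 64) - 16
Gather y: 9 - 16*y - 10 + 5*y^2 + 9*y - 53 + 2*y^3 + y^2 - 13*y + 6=2*y^3 + 6*y^2 - 20*y - 48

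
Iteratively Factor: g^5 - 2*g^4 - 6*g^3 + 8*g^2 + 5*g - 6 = (g + 1)*(g^4 - 3*g^3 - 3*g^2 + 11*g - 6) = (g - 1)*(g + 1)*(g^3 - 2*g^2 - 5*g + 6) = (g - 3)*(g - 1)*(g + 1)*(g^2 + g - 2) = (g - 3)*(g - 1)*(g + 1)*(g + 2)*(g - 1)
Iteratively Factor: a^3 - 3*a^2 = (a - 3)*(a^2) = a*(a - 3)*(a)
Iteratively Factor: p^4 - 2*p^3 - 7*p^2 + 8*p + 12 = (p - 3)*(p^3 + p^2 - 4*p - 4) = (p - 3)*(p + 2)*(p^2 - p - 2) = (p - 3)*(p - 2)*(p + 2)*(p + 1)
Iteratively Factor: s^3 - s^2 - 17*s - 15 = (s + 3)*(s^2 - 4*s - 5) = (s + 1)*(s + 3)*(s - 5)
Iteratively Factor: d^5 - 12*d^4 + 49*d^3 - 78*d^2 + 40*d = (d - 2)*(d^4 - 10*d^3 + 29*d^2 - 20*d) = (d - 2)*(d - 1)*(d^3 - 9*d^2 + 20*d) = (d - 5)*(d - 2)*(d - 1)*(d^2 - 4*d) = d*(d - 5)*(d - 2)*(d - 1)*(d - 4)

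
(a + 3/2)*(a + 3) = a^2 + 9*a/2 + 9/2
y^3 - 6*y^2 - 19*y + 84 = (y - 7)*(y - 3)*(y + 4)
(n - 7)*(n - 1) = n^2 - 8*n + 7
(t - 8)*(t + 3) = t^2 - 5*t - 24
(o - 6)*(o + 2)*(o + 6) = o^3 + 2*o^2 - 36*o - 72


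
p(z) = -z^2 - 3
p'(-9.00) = 18.00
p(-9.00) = -84.00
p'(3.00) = -6.00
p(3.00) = -12.00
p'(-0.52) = 1.04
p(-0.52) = -3.27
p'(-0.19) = 0.38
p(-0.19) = -3.04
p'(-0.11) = 0.22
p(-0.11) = -3.01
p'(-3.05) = 6.10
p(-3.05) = -12.30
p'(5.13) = -10.26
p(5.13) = -29.32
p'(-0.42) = 0.84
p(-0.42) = -3.18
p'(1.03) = -2.06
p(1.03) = -4.06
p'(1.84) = -3.68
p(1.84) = -6.39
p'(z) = -2*z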